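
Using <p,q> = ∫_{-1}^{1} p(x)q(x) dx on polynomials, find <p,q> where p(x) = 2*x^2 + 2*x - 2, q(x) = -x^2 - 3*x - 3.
<p,q> = 68/15

Expand the product: p(x)·q(x) = -2*x^4 - 8*x^3 - 10*x^2 + 6.
∫_{-1}^{1} of each monomial x^k gives [2/(k+1) if k even, 0 if k odd]. Integrating term-by-term (or equivalently evaluating the antiderivative F(x) = -2*x^5/5 - 2*x^4 - 10*x^3/3 + 6*x at the endpoints):
  F(1) − F(−1) = 4/15 − (-64/15) = 68/15.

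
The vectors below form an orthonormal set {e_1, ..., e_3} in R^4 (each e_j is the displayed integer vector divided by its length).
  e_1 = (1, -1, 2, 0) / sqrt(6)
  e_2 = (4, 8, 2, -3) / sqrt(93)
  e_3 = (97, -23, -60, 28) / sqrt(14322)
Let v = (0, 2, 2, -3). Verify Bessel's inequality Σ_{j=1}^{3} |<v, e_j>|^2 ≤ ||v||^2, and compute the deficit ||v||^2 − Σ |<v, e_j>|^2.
Σ |<v, e_j>|^2 = 3251/231; ||v||^2 = 17; deficit = 676/231

Write each e_j = u_j / sqrt(<u_j, u_j>) where u_j is the displayed integer vector. Then <v, e_j> = <v, u_j> / sqrt(<u_j, u_j>), so |<v, e_j>|^2 = <v, u_j>^2 / <u_j, u_j>.
Coefficients: <v, e_1> = 2/sqrt(6), <v, e_2> = 29/sqrt(93), <v, e_3> = -250/sqrt(14322).
Square and sum: Σ |<v, e_j>|^2 = 3251/231.
Compute ||v||^2 = v·v = 17.
Deficit = 17 − 3251/231 = 676/231 ≥ 0, confirming Bessel's inequality. (The deficit equals ||v − Σ <v,e_j> e_j||^2, the squared distance from v to span{e_j}.)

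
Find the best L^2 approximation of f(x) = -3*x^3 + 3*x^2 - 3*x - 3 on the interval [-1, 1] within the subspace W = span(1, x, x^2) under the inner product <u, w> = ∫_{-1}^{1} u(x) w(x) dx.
g(x) = 3*x^2 - 24*x/5 - 3

The best approximation g ∈ W is the orthogonal projection of f onto W. Writing g = a_0 + a_1 x + a_2 x^2, the coefficients solve the normal equations G · a = b where
  G_{ij} = <φ_i, φ_j> and b_i = <f, φ_i>, with φ_0 = 1, φ_1 = x, φ_2 = x^2.
G =
  [2, 0, 2/3]
  [0, 2/3, 0]
  [2/3, 0, 2/5],
b = (-4, -16/5, -4/5).
Solving gives a_0 = -3, a_1 = -24/5, a_2 = 3, so
  g(x) = 3*x^2 - 24*x/5 - 3.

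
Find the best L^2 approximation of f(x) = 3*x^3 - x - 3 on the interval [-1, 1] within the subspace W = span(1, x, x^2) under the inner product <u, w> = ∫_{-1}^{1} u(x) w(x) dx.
g(x) = 4*x/5 - 3

The best approximation g ∈ W is the orthogonal projection of f onto W. Writing g = a_0 + a_1 x + a_2 x^2, the coefficients solve the normal equations G · a = b where
  G_{ij} = <φ_i, φ_j> and b_i = <f, φ_i>, with φ_0 = 1, φ_1 = x, φ_2 = x^2.
G =
  [2, 0, 2/3]
  [0, 2/3, 0]
  [2/3, 0, 2/5],
b = (-6, 8/15, -2).
Solving gives a_0 = -3, a_1 = 4/5, a_2 = 0, so
  g(x) = 4*x/5 - 3.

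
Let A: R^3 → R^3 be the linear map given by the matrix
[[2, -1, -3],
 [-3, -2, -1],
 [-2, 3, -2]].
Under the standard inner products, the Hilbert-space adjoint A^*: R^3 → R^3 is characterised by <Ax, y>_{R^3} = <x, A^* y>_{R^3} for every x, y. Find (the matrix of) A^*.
A^* = A^T =
[[2, -3, -2],
 [-1, -2, 3],
 [-3, -1, -2]]

For real matrices with standard dot products, the defining identity <Ax, y> = <x, A^* y> gives (Ax)^T y = x^T (A^*) y, i.e. x^T A^T y = x^T (A^*) y. Since this holds for all x, y, we must have A^* = A^T. Therefore
A^* =
[[2, -3, -2],
 [-1, -2, 3],
 [-3, -1, -2]].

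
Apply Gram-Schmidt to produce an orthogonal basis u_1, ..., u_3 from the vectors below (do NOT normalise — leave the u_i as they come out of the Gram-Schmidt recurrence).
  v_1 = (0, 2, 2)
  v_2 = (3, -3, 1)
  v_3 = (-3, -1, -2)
Orthogonal basis:
  u_1 = (0, 2, 2)
  u_2 = (3, -2, 2)
  u_3 = (-18/17, -27/34, 27/34)

Apply the Gram-Schmidt recurrence
  u_1 = v_1
  u_i = v_i − Σ_{j<i} ((v_i · u_j) / (u_j · u_j)) · u_j.

Step by step this gives:
  u_1 = (0, 2, 2)
  u_2 = (3, -2, 2)
  u_3 = (-18/17, -27/34, 27/34)

Orthogonality check:
  u_2 · u_1 = 0 (should be 0)
  u_3 · u_1 = 0 (should be 0)
  u_3 · u_2 = 0 (should be 0)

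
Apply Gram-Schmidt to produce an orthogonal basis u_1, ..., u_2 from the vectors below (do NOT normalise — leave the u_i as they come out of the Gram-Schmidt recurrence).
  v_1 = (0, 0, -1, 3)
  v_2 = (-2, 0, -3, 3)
Orthogonal basis:
  u_1 = (0, 0, -1, 3)
  u_2 = (-2, 0, -9/5, -3/5)

Apply the Gram-Schmidt recurrence
  u_1 = v_1
  u_i = v_i − Σ_{j<i} ((v_i · u_j) / (u_j · u_j)) · u_j.

Step by step this gives:
  u_1 = (0, 0, -1, 3)
  u_2 = (-2, 0, -9/5, -3/5)

Orthogonality check:
  u_2 · u_1 = 0 (should be 0)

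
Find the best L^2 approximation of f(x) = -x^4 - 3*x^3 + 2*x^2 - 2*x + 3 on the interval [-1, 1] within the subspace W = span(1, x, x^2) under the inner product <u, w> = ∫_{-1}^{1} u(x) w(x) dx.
g(x) = 8*x^2/7 - 19*x/5 + 108/35

The best approximation g ∈ W is the orthogonal projection of f onto W. Writing g = a_0 + a_1 x + a_2 x^2, the coefficients solve the normal equations G · a = b where
  G_{ij} = <φ_i, φ_j> and b_i = <f, φ_i>, with φ_0 = 1, φ_1 = x, φ_2 = x^2.
G =
  [2, 0, 2/3]
  [0, 2/3, 0]
  [2/3, 0, 2/5],
b = (104/15, -38/15, 88/35).
Solving gives a_0 = 108/35, a_1 = -19/5, a_2 = 8/7, so
  g(x) = 8*x^2/7 - 19*x/5 + 108/35.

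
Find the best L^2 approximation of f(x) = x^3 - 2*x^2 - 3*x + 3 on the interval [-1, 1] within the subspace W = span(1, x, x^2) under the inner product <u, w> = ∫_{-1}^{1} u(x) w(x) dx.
g(x) = -2*x^2 - 12*x/5 + 3

The best approximation g ∈ W is the orthogonal projection of f onto W. Writing g = a_0 + a_1 x + a_2 x^2, the coefficients solve the normal equations G · a = b where
  G_{ij} = <φ_i, φ_j> and b_i = <f, φ_i>, with φ_0 = 1, φ_1 = x, φ_2 = x^2.
G =
  [2, 0, 2/3]
  [0, 2/3, 0]
  [2/3, 0, 2/5],
b = (14/3, -8/5, 6/5).
Solving gives a_0 = 3, a_1 = -12/5, a_2 = -2, so
  g(x) = -2*x^2 - 12*x/5 + 3.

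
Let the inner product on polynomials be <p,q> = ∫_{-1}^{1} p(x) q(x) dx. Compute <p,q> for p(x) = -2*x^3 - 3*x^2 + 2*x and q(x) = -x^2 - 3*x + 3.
<p,q> = -32/5

Expand the product: p(x)·q(x) = 2*x^5 + 9*x^4 + x^3 - 15*x^2 + 6*x.
∫_{-1}^{1} of each monomial x^k gives [2/(k+1) if k even, 0 if k odd]. Integrating term-by-term (or equivalently evaluating the antiderivative F(x) = x^6/3 + 9*x^5/5 + x^4/4 - 5*x^3 + 3*x^2 at the endpoints):
  F(1) − F(−1) = 23/60 − (407/60) = -32/5.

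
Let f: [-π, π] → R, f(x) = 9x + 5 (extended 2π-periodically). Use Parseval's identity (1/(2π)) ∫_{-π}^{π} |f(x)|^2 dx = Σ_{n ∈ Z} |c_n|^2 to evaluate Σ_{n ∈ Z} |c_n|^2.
Σ |c_n|^2 = 27π^2 + 25

Expand and integrate term by term over [-π, π]:
  ∫ (9x)^2 dx = 81·(2π^3/3); ∫ 2·9·(5)·x dx = 0 (odd integrand); ∫ 5^2 dx = 25·2π.
So (1/(2π)) ∫_{-π}^{π} (9x + 5)^2 dx = 81π^2/3 + 25 = 27π^2 + 25.
Parseval ⇒ Σ |c_n|^2 = 27π^2 + 25.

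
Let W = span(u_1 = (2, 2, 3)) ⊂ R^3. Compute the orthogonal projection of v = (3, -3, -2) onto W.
proj_W(v) = (-12/17, -12/17, -18/17)

Set up U = [u_1 | ... | u_1] ∈ R^(3×1). The projector onto W = col(U) is P = U (U^T U)^(-1) U^T.
Compute U^T U =
  [17],
and U^T v = (-6).
Solve U^T U · c = U^T v for the coefficients: c = (-6/17). The projection is proj_W(v) = U c.
Check: (v - proj_W(v)) · u_1 = 0  (should be 0).
Result: proj_W(v) = (-12/17, -12/17, -18/17).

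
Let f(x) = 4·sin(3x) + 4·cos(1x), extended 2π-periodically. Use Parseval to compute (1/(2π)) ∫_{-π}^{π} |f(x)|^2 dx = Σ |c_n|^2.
Σ |c_n|^2 = 16

Expand |f|^2 and use orthogonality of {sin(nx), cos(mx)} on [-π, π]:
  ∫_{-π}^{π} sin(nx)^2 dx = π, ∫ cos(mx)^2 dx = π, and cross terms integrate to 0.
So ∫_{-π}^{π} f(x)^2 dx = 4^2 · π + 4^2 · π = (16 + 16)π.
Divide by 2π: (16 + 16)/2 = 16.
By Parseval, this equals Σ |c_n|^2.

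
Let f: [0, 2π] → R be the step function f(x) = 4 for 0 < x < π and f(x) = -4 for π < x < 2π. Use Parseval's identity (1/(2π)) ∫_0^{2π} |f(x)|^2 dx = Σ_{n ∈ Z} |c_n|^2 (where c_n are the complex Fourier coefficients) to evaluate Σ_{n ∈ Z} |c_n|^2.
Σ |c_n|^2 = 16

Parseval equates the L^2 energy of f (normalised by 1/(2π)) with the ℓ^2 sum of its Fourier coefficients: (1/(2π)) ∫_0^{2π} |f|^2 = Σ |c_n|^2.
Compute the left side: (1/(2π)) [∫_0^π 4^2 dx + ∫_π^{2π} (-4)^2 dx] = (1/(2π)) · (16π + 16π) = (16 + 16)/2 = 16.
So Σ_{n ∈ Z} |c_n|^2 = 16.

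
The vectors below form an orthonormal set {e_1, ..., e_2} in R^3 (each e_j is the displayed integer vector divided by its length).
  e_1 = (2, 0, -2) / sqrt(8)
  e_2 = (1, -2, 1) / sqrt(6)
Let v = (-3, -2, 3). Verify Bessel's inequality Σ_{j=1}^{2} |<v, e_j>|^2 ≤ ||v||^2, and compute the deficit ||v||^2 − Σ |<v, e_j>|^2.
Σ |<v, e_j>|^2 = 62/3; ||v||^2 = 22; deficit = 4/3

Write each e_j = u_j / sqrt(<u_j, u_j>) where u_j is the displayed integer vector. Then <v, e_j> = <v, u_j> / sqrt(<u_j, u_j>), so |<v, e_j>|^2 = <v, u_j>^2 / <u_j, u_j>.
Coefficients: <v, e_1> = -12/sqrt(8), <v, e_2> = 4/sqrt(6).
Square and sum: Σ |<v, e_j>|^2 = 62/3.
Compute ||v||^2 = v·v = 22.
Deficit = 22 − 62/3 = 4/3 ≥ 0, confirming Bessel's inequality. (The deficit equals ||v − Σ <v,e_j> e_j||^2, the squared distance from v to span{e_j}.)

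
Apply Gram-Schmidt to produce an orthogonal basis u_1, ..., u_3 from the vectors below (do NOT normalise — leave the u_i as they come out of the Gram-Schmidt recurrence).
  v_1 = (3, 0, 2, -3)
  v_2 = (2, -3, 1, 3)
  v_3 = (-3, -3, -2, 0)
Orthogonal basis:
  u_1 = (3, 0, 2, -3)
  u_2 = (47/22, -3, 12/11, 63/22)
  u_3 = (-639/505, -1488/505, -423/505, -921/505)

Apply the Gram-Schmidt recurrence
  u_1 = v_1
  u_i = v_i − Σ_{j<i} ((v_i · u_j) / (u_j · u_j)) · u_j.

Step by step this gives:
  u_1 = (3, 0, 2, -3)
  u_2 = (47/22, -3, 12/11, 63/22)
  u_3 = (-639/505, -1488/505, -423/505, -921/505)

Orthogonality check:
  u_2 · u_1 = 0 (should be 0)
  u_3 · u_1 = 0 (should be 0)
  u_3 · u_2 = 0 (should be 0)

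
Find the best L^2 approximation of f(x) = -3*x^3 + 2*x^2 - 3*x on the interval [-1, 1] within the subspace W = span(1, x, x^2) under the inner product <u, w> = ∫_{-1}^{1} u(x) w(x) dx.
g(x) = 2*x^2 - 24*x/5

The best approximation g ∈ W is the orthogonal projection of f onto W. Writing g = a_0 + a_1 x + a_2 x^2, the coefficients solve the normal equations G · a = b where
  G_{ij} = <φ_i, φ_j> and b_i = <f, φ_i>, with φ_0 = 1, φ_1 = x, φ_2 = x^2.
G =
  [2, 0, 2/3]
  [0, 2/3, 0]
  [2/3, 0, 2/5],
b = (4/3, -16/5, 4/5).
Solving gives a_0 = 0, a_1 = -24/5, a_2 = 2, so
  g(x) = 2*x^2 - 24*x/5.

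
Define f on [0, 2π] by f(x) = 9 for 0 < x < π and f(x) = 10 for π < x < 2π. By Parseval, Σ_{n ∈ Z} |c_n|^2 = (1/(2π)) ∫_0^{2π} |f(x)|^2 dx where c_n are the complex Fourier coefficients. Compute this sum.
Σ |c_n|^2 = 181/2

Parseval equates the L^2 energy of f (normalised by 1/(2π)) with the ℓ^2 sum of its Fourier coefficients: (1/(2π)) ∫_0^{2π} |f|^2 = Σ |c_n|^2.
Compute the left side: (1/(2π)) [∫_0^π 9^2 dx + ∫_π^{2π} 10^2 dx] = (1/(2π)) · (81π + 100π) = (81 + 100)/2 = 181/2.
So Σ_{n ∈ Z} |c_n|^2 = 181/2.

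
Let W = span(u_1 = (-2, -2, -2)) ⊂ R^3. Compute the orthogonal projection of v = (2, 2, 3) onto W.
proj_W(v) = (7/3, 7/3, 7/3)

Set up U = [u_1 | ... | u_1] ∈ R^(3×1). The projector onto W = col(U) is P = U (U^T U)^(-1) U^T.
Compute U^T U =
  [12],
and U^T v = (-14).
Solve U^T U · c = U^T v for the coefficients: c = (-7/6). The projection is proj_W(v) = U c.
Check: (v - proj_W(v)) · u_1 = 0  (should be 0).
Result: proj_W(v) = (7/3, 7/3, 7/3).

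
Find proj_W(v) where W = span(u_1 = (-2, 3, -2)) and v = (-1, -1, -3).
proj_W(v) = (-10/17, 15/17, -10/17)

Set up U = [u_1 | ... | u_1] ∈ R^(3×1). The projector onto W = col(U) is P = U (U^T U)^(-1) U^T.
Compute U^T U =
  [17],
and U^T v = (5).
Solve U^T U · c = U^T v for the coefficients: c = (5/17). The projection is proj_W(v) = U c.
Check: (v - proj_W(v)) · u_1 = 0  (should be 0).
Result: proj_W(v) = (-10/17, 15/17, -10/17).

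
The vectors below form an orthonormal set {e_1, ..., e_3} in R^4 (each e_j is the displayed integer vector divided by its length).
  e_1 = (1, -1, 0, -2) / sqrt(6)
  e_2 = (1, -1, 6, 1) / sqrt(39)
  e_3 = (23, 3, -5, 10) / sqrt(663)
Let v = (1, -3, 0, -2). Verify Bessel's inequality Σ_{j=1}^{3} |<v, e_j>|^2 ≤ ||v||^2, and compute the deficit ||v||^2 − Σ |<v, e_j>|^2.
Σ |<v, e_j>|^2 = 184/17; ||v||^2 = 14; deficit = 54/17

Write each e_j = u_j / sqrt(<u_j, u_j>) where u_j is the displayed integer vector. Then <v, e_j> = <v, u_j> / sqrt(<u_j, u_j>), so |<v, e_j>|^2 = <v, u_j>^2 / <u_j, u_j>.
Coefficients: <v, e_1> = 8/sqrt(6), <v, e_2> = 2/sqrt(39), <v, e_3> = -6/sqrt(663).
Square and sum: Σ |<v, e_j>|^2 = 184/17.
Compute ||v||^2 = v·v = 14.
Deficit = 14 − 184/17 = 54/17 ≥ 0, confirming Bessel's inequality. (The deficit equals ||v − Σ <v,e_j> e_j||^2, the squared distance from v to span{e_j}.)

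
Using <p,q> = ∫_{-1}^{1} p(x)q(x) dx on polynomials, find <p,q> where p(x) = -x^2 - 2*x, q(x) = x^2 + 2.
<p,q> = -26/15

Expand the product: p(x)·q(x) = -x^4 - 2*x^3 - 2*x^2 - 4*x.
∫_{-1}^{1} of each monomial x^k gives [2/(k+1) if k even, 0 if k odd]. Integrating term-by-term (or equivalently evaluating the antiderivative F(x) = -x^5/5 - x^4/2 - 2*x^3/3 - 2*x^2 at the endpoints):
  F(1) − F(−1) = -101/30 − (-49/30) = -26/15.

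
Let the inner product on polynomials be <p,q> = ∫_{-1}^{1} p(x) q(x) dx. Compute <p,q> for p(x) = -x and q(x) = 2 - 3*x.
<p,q> = 2

Expand the product: p(x)·q(x) = 3*x^2 - 2*x.
∫_{-1}^{1} of each monomial x^k gives [2/(k+1) if k even, 0 if k odd]. Integrating term-by-term (or equivalently evaluating the antiderivative F(x) = x^3 - x^2 at the endpoints):
  F(1) − F(−1) = 0 − (-2) = 2.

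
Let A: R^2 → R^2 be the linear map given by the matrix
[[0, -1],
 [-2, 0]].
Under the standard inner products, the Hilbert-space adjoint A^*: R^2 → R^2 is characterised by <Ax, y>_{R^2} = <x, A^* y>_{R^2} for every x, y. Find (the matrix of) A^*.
A^* = A^T =
[[0, -2],
 [-1, 0]]

For real matrices with standard dot products, the defining identity <Ax, y> = <x, A^* y> gives (Ax)^T y = x^T (A^*) y, i.e. x^T A^T y = x^T (A^*) y. Since this holds for all x, y, we must have A^* = A^T. Therefore
A^* =
[[0, -2],
 [-1, 0]].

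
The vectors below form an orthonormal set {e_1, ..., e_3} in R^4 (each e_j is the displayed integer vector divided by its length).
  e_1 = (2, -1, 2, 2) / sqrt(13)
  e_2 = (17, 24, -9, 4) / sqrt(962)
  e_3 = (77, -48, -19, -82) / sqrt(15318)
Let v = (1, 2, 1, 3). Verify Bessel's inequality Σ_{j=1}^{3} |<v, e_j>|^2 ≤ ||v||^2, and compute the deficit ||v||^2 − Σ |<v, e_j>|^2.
Σ |<v, e_j>|^2 = 3104/207; ||v||^2 = 15; deficit = 1/207

Write each e_j = u_j / sqrt(<u_j, u_j>) where u_j is the displayed integer vector. Then <v, e_j> = <v, u_j> / sqrt(<u_j, u_j>), so |<v, e_j>|^2 = <v, u_j>^2 / <u_j, u_j>.
Coefficients: <v, e_1> = 8/sqrt(13), <v, e_2> = 68/sqrt(962), <v, e_3> = -284/sqrt(15318).
Square and sum: Σ |<v, e_j>|^2 = 3104/207.
Compute ||v||^2 = v·v = 15.
Deficit = 15 − 3104/207 = 1/207 ≥ 0, confirming Bessel's inequality. (The deficit equals ||v − Σ <v,e_j> e_j||^2, the squared distance from v to span{e_j}.)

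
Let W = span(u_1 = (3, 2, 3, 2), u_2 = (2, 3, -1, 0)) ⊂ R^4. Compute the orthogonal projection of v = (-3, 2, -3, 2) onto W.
proj_W(v) = (-165/283, 170/283, -669/283, -334/283)

Set up U = [u_1 | ... | u_2] ∈ R^(4×2). The projector onto W = col(U) is P = U (U^T U)^(-1) U^T.
Compute U^T U =
  [26, 9]
  [9, 14],
and U^T v = (-10, 3).
Solve U^T U · c = U^T v for the coefficients: c = (-167/283, 168/283). The projection is proj_W(v) = U c.
Check: (v - proj_W(v)) · u_1 = 0  (should be 0).
Check: (v - proj_W(v)) · u_2 = 0  (should be 0).
Result: proj_W(v) = (-165/283, 170/283, -669/283, -334/283).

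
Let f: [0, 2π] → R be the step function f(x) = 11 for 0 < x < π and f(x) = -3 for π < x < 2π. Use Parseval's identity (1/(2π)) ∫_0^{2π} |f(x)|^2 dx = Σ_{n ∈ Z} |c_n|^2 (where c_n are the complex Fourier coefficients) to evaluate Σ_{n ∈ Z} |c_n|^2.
Σ |c_n|^2 = 65

Parseval equates the L^2 energy of f (normalised by 1/(2π)) with the ℓ^2 sum of its Fourier coefficients: (1/(2π)) ∫_0^{2π} |f|^2 = Σ |c_n|^2.
Compute the left side: (1/(2π)) [∫_0^π 11^2 dx + ∫_π^{2π} (-3)^2 dx] = (1/(2π)) · (121π + 9π) = (121 + 9)/2 = 65.
So Σ_{n ∈ Z} |c_n|^2 = 65.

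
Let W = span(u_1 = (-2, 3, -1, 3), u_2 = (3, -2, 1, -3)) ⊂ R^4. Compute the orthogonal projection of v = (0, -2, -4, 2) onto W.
proj_W(v) = (-14/9, -4/9, -2/9, 2/3)

Set up U = [u_1 | ... | u_2] ∈ R^(4×2). The projector onto W = col(U) is P = U (U^T U)^(-1) U^T.
Compute U^T U =
  [23, -22]
  [-22, 23],
and U^T v = (4, -6).
Solve U^T U · c = U^T v for the coefficients: c = (-8/9, -10/9). The projection is proj_W(v) = U c.
Check: (v - proj_W(v)) · u_1 = 0  (should be 0).
Check: (v - proj_W(v)) · u_2 = 0  (should be 0).
Result: proj_W(v) = (-14/9, -4/9, -2/9, 2/3).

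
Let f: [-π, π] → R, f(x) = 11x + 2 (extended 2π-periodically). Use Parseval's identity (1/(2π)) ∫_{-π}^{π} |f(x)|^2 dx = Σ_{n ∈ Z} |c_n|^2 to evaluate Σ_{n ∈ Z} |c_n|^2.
Σ |c_n|^2 = 121π^2/3 + 4

Expand and integrate term by term over [-π, π]:
  ∫ (11x)^2 dx = 121·(2π^3/3); ∫ 2·11·(2)·x dx = 0 (odd integrand); ∫ 2^2 dx = 4·2π.
So (1/(2π)) ∫_{-π}^{π} (11x + 2)^2 dx = 121π^2/3 + 4 = 121π^2/3 + 4.
Parseval ⇒ Σ |c_n|^2 = 121π^2/3 + 4.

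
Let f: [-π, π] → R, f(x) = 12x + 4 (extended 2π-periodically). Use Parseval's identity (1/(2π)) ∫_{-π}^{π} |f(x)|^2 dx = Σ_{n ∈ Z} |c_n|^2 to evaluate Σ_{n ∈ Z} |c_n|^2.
Σ |c_n|^2 = 48π^2 + 16

Expand and integrate term by term over [-π, π]:
  ∫ (12x)^2 dx = 144·(2π^3/3); ∫ 2·12·(4)·x dx = 0 (odd integrand); ∫ 4^2 dx = 16·2π.
So (1/(2π)) ∫_{-π}^{π} (12x + 4)^2 dx = 144π^2/3 + 16 = 48π^2 + 16.
Parseval ⇒ Σ |c_n|^2 = 48π^2 + 16.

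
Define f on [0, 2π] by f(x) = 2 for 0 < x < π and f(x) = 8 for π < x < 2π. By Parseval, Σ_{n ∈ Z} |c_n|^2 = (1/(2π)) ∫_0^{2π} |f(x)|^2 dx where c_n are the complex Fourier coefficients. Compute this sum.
Σ |c_n|^2 = 34

Parseval equates the L^2 energy of f (normalised by 1/(2π)) with the ℓ^2 sum of its Fourier coefficients: (1/(2π)) ∫_0^{2π} |f|^2 = Σ |c_n|^2.
Compute the left side: (1/(2π)) [∫_0^π 2^2 dx + ∫_π^{2π} 8^2 dx] = (1/(2π)) · (4π + 64π) = (4 + 64)/2 = 34.
So Σ_{n ∈ Z} |c_n|^2 = 34.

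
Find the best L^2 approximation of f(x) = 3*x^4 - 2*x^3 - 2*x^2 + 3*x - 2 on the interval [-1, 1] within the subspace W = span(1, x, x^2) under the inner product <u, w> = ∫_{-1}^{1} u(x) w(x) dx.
g(x) = 4*x^2/7 + 9*x/5 - 79/35

The best approximation g ∈ W is the orthogonal projection of f onto W. Writing g = a_0 + a_1 x + a_2 x^2, the coefficients solve the normal equations G · a = b where
  G_{ij} = <φ_i, φ_j> and b_i = <f, φ_i>, with φ_0 = 1, φ_1 = x, φ_2 = x^2.
G =
  [2, 0, 2/3]
  [0, 2/3, 0]
  [2/3, 0, 2/5],
b = (-62/15, 6/5, -134/105).
Solving gives a_0 = -79/35, a_1 = 9/5, a_2 = 4/7, so
  g(x) = 4*x^2/7 + 9*x/5 - 79/35.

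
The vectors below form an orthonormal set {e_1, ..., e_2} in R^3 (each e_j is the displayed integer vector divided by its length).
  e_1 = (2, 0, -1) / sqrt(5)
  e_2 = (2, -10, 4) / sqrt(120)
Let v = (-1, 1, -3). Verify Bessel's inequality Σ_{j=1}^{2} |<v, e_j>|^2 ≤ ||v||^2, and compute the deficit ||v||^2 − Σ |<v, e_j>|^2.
Σ |<v, e_j>|^2 = 5; ||v||^2 = 11; deficit = 6

Write each e_j = u_j / sqrt(<u_j, u_j>) where u_j is the displayed integer vector. Then <v, e_j> = <v, u_j> / sqrt(<u_j, u_j>), so |<v, e_j>|^2 = <v, u_j>^2 / <u_j, u_j>.
Coefficients: <v, e_1> = 1/sqrt(5), <v, e_2> = -24/sqrt(120).
Square and sum: Σ |<v, e_j>|^2 = 5.
Compute ||v||^2 = v·v = 11.
Deficit = 11 − 5 = 6 ≥ 0, confirming Bessel's inequality. (The deficit equals ||v − Σ <v,e_j> e_j||^2, the squared distance from v to span{e_j}.)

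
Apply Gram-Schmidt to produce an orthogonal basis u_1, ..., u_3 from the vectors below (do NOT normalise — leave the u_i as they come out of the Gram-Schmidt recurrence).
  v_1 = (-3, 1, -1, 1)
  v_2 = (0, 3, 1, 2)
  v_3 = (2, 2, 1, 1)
Orthogonal basis:
  u_1 = (-3, 1, -1, 1)
  u_2 = (1, 8/3, 4/3, 5/3)
  u_3 = (7/38, 3/19, -8/19, -1/38)

Apply the Gram-Schmidt recurrence
  u_1 = v_1
  u_i = v_i − Σ_{j<i} ((v_i · u_j) / (u_j · u_j)) · u_j.

Step by step this gives:
  u_1 = (-3, 1, -1, 1)
  u_2 = (1, 8/3, 4/3, 5/3)
  u_3 = (7/38, 3/19, -8/19, -1/38)

Orthogonality check:
  u_2 · u_1 = 0 (should be 0)
  u_3 · u_1 = 0 (should be 0)
  u_3 · u_2 = 0 (should be 0)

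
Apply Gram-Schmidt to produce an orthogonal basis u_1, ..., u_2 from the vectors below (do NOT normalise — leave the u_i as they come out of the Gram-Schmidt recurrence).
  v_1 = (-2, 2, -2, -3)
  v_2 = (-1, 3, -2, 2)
Orthogonal basis:
  u_1 = (-2, 2, -2, -3)
  u_2 = (-3/7, 17/7, -10/7, 20/7)

Apply the Gram-Schmidt recurrence
  u_1 = v_1
  u_i = v_i − Σ_{j<i} ((v_i · u_j) / (u_j · u_j)) · u_j.

Step by step this gives:
  u_1 = (-2, 2, -2, -3)
  u_2 = (-3/7, 17/7, -10/7, 20/7)

Orthogonality check:
  u_2 · u_1 = 0 (should be 0)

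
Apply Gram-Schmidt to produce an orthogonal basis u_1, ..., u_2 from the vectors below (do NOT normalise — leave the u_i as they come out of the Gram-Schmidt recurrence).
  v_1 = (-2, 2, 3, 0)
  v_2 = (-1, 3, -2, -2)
Orthogonal basis:
  u_1 = (-2, 2, 3, 0)
  u_2 = (-13/17, 47/17, -40/17, -2)

Apply the Gram-Schmidt recurrence
  u_1 = v_1
  u_i = v_i − Σ_{j<i} ((v_i · u_j) / (u_j · u_j)) · u_j.

Step by step this gives:
  u_1 = (-2, 2, 3, 0)
  u_2 = (-13/17, 47/17, -40/17, -2)

Orthogonality check:
  u_2 · u_1 = 0 (should be 0)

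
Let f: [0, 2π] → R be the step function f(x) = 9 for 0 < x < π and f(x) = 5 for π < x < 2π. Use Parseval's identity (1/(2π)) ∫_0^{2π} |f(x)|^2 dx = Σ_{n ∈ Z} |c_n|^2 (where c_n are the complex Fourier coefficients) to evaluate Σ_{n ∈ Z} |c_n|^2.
Σ |c_n|^2 = 53

Parseval equates the L^2 energy of f (normalised by 1/(2π)) with the ℓ^2 sum of its Fourier coefficients: (1/(2π)) ∫_0^{2π} |f|^2 = Σ |c_n|^2.
Compute the left side: (1/(2π)) [∫_0^π 9^2 dx + ∫_π^{2π} 5^2 dx] = (1/(2π)) · (81π + 25π) = (81 + 25)/2 = 53.
So Σ_{n ∈ Z} |c_n|^2 = 53.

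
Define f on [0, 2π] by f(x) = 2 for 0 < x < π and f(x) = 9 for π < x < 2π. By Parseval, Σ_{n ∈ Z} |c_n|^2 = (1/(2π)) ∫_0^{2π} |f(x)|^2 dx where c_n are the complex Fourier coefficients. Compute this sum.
Σ |c_n|^2 = 85/2

Parseval equates the L^2 energy of f (normalised by 1/(2π)) with the ℓ^2 sum of its Fourier coefficients: (1/(2π)) ∫_0^{2π} |f|^2 = Σ |c_n|^2.
Compute the left side: (1/(2π)) [∫_0^π 2^2 dx + ∫_π^{2π} 9^2 dx] = (1/(2π)) · (4π + 81π) = (4 + 81)/2 = 85/2.
So Σ_{n ∈ Z} |c_n|^2 = 85/2.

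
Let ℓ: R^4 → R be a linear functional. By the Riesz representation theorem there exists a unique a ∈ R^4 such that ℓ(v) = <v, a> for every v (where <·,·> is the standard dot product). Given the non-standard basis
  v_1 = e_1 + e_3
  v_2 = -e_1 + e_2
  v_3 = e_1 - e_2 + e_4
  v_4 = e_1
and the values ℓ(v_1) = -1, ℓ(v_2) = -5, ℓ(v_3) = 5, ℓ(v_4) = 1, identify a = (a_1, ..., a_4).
a = (1, -4, -2, 0)

Write a = (a_1, ..., a_4) in the standard basis. For each basis vector v_i, ℓ(v_i) = <v_i, a> is a linear equation in the a_j's. Collect the n equations into a matrix system V a = ℓ, where row i of V is v_i (expressed in the standard basis). Since V is invertible (lower-triangular with 1s on the diagonal, up to permutation), solve by back-substitution:
  V =
[[1, 0, 1, 0],
 [-1, 1, 0, 0],
 [1, -1, 0, 1],
 [1, 0, 0, 0]]
  V a = (-1, -5, 5, 1)
Solving gives a = (1, -4, -2, 0).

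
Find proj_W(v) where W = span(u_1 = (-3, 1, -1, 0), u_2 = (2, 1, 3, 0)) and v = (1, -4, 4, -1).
proj_W(v) = (133/45, -26/45, 14/9, 0)

Set up U = [u_1 | ... | u_2] ∈ R^(4×2). The projector onto W = col(U) is P = U (U^T U)^(-1) U^T.
Compute U^T U =
  [11, -8]
  [-8, 14],
and U^T v = (-11, 10).
Solve U^T U · c = U^T v for the coefficients: c = (-37/45, 11/45). The projection is proj_W(v) = U c.
Check: (v - proj_W(v)) · u_1 = 0  (should be 0).
Check: (v - proj_W(v)) · u_2 = 0  (should be 0).
Result: proj_W(v) = (133/45, -26/45, 14/9, 0).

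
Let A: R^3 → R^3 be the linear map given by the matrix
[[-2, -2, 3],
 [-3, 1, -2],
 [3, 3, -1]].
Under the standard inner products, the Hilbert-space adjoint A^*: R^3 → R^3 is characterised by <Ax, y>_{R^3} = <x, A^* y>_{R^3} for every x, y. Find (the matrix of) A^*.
A^* = A^T =
[[-2, -3, 3],
 [-2, 1, 3],
 [3, -2, -1]]

For real matrices with standard dot products, the defining identity <Ax, y> = <x, A^* y> gives (Ax)^T y = x^T (A^*) y, i.e. x^T A^T y = x^T (A^*) y. Since this holds for all x, y, we must have A^* = A^T. Therefore
A^* =
[[-2, -3, 3],
 [-2, 1, 3],
 [3, -2, -1]].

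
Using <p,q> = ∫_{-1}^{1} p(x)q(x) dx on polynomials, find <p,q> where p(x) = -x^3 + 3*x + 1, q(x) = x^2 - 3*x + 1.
<p,q> = -32/15

Expand the product: p(x)·q(x) = -x^5 + 3*x^4 + 2*x^3 - 8*x^2 + 1.
∫_{-1}^{1} of each monomial x^k gives [2/(k+1) if k even, 0 if k odd]. Integrating term-by-term (or equivalently evaluating the antiderivative F(x) = -x^6/6 + 3*x^5/5 + x^4/2 - 8*x^3/3 + x at the endpoints):
  F(1) − F(−1) = -11/15 − (7/5) = -32/15.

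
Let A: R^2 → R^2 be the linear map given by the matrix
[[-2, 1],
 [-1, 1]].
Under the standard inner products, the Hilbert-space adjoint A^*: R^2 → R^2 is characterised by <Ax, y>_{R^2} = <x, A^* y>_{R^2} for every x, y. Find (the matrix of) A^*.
A^* = A^T =
[[-2, -1],
 [1, 1]]

For real matrices with standard dot products, the defining identity <Ax, y> = <x, A^* y> gives (Ax)^T y = x^T (A^*) y, i.e. x^T A^T y = x^T (A^*) y. Since this holds for all x, y, we must have A^* = A^T. Therefore
A^* =
[[-2, -1],
 [1, 1]].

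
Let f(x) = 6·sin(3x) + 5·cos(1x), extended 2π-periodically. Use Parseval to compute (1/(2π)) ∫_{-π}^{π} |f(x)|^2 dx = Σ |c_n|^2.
Σ |c_n|^2 = 61/2

Expand |f|^2 and use orthogonality of {sin(nx), cos(mx)} on [-π, π]:
  ∫_{-π}^{π} sin(nx)^2 dx = π, ∫ cos(mx)^2 dx = π, and cross terms integrate to 0.
So ∫_{-π}^{π} f(x)^2 dx = 6^2 · π + 5^2 · π = (36 + 25)π.
Divide by 2π: (36 + 25)/2 = 61/2.
By Parseval, this equals Σ |c_n|^2.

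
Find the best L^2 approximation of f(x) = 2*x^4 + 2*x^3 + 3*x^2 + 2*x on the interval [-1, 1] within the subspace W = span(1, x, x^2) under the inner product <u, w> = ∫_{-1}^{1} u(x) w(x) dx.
g(x) = 33*x^2/7 + 16*x/5 - 6/35

The best approximation g ∈ W is the orthogonal projection of f onto W. Writing g = a_0 + a_1 x + a_2 x^2, the coefficients solve the normal equations G · a = b where
  G_{ij} = <φ_i, φ_j> and b_i = <f, φ_i>, with φ_0 = 1, φ_1 = x, φ_2 = x^2.
G =
  [2, 0, 2/3]
  [0, 2/3, 0]
  [2/3, 0, 2/5],
b = (14/5, 32/15, 62/35).
Solving gives a_0 = -6/35, a_1 = 16/5, a_2 = 33/7, so
  g(x) = 33*x^2/7 + 16*x/5 - 6/35.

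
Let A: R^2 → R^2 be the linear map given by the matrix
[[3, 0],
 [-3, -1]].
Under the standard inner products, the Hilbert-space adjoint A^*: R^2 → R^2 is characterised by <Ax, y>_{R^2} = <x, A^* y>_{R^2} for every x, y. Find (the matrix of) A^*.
A^* = A^T =
[[3, -3],
 [0, -1]]

For real matrices with standard dot products, the defining identity <Ax, y> = <x, A^* y> gives (Ax)^T y = x^T (A^*) y, i.e. x^T A^T y = x^T (A^*) y. Since this holds for all x, y, we must have A^* = A^T. Therefore
A^* =
[[3, -3],
 [0, -1]].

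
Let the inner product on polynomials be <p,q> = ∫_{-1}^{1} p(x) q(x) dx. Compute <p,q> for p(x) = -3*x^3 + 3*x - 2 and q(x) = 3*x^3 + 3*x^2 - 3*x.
<p,q> = -188/35

Expand the product: p(x)·q(x) = -9*x^6 - 9*x^5 + 18*x^4 + 3*x^3 - 15*x^2 + 6*x.
∫_{-1}^{1} of each monomial x^k gives [2/(k+1) if k even, 0 if k odd]. Integrating term-by-term (or equivalently evaluating the antiderivative F(x) = -9*x^7/7 - 3*x^6/2 + 18*x^5/5 + 3*x^4/4 - 5*x^3 + 3*x^2 at the endpoints):
  F(1) − F(−1) = -61/140 − (691/140) = -188/35.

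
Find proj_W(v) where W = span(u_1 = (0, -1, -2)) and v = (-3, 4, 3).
proj_W(v) = (0, 2, 4)

Set up U = [u_1 | ... | u_1] ∈ R^(3×1). The projector onto W = col(U) is P = U (U^T U)^(-1) U^T.
Compute U^T U =
  [5],
and U^T v = (-10).
Solve U^T U · c = U^T v for the coefficients: c = (-2). The projection is proj_W(v) = U c.
Check: (v - proj_W(v)) · u_1 = 0  (should be 0).
Result: proj_W(v) = (0, 2, 4).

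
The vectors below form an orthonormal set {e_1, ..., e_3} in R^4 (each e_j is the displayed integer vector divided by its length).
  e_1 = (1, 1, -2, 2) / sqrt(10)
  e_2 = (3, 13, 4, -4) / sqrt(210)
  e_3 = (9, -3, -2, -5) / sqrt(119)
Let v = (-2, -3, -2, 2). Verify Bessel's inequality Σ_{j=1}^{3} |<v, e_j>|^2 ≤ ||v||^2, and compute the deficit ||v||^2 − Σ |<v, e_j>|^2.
Σ |<v, e_j>|^2 = 1046/51; ||v||^2 = 21; deficit = 25/51

Write each e_j = u_j / sqrt(<u_j, u_j>) where u_j is the displayed integer vector. Then <v, e_j> = <v, u_j> / sqrt(<u_j, u_j>), so |<v, e_j>|^2 = <v, u_j>^2 / <u_j, u_j>.
Coefficients: <v, e_1> = 3/sqrt(10), <v, e_2> = -61/sqrt(210), <v, e_3> = -15/sqrt(119).
Square and sum: Σ |<v, e_j>|^2 = 1046/51.
Compute ||v||^2 = v·v = 21.
Deficit = 21 − 1046/51 = 25/51 ≥ 0, confirming Bessel's inequality. (The deficit equals ||v − Σ <v,e_j> e_j||^2, the squared distance from v to span{e_j}.)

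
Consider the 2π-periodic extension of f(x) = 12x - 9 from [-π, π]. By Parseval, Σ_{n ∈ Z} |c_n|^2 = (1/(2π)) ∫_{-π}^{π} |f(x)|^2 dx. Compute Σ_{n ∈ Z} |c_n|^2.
Σ |c_n|^2 = 48π^2 + 81

Expand and integrate term by term over [-π, π]:
  ∫ (12x)^2 dx = 144·(2π^3/3); ∫ 2·12·(-9)·x dx = 0 (odd integrand); ∫ (-9)^2 dx = 81·2π.
So (1/(2π)) ∫_{-π}^{π} (12x - 9)^2 dx = 144π^2/3 + 81 = 48π^2 + 81.
Parseval ⇒ Σ |c_n|^2 = 48π^2 + 81.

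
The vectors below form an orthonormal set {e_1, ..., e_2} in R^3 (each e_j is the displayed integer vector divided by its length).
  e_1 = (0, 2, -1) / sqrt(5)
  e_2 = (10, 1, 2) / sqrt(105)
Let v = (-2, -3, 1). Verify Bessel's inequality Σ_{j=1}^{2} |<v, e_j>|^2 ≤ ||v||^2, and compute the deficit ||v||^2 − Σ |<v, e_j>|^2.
Σ |<v, e_j>|^2 = 14; ||v||^2 = 14; deficit = 0

Write each e_j = u_j / sqrt(<u_j, u_j>) where u_j is the displayed integer vector. Then <v, e_j> = <v, u_j> / sqrt(<u_j, u_j>), so |<v, e_j>|^2 = <v, u_j>^2 / <u_j, u_j>.
Coefficients: <v, e_1> = -7/sqrt(5), <v, e_2> = -21/sqrt(105).
Square and sum: Σ |<v, e_j>|^2 = 14.
Compute ||v||^2 = v·v = 14.
Deficit = 14 − 14 = 0 ≥ 0, confirming Bessel's inequality. (The deficit equals ||v − Σ <v,e_j> e_j||^2, the squared distance from v to span{e_j}.)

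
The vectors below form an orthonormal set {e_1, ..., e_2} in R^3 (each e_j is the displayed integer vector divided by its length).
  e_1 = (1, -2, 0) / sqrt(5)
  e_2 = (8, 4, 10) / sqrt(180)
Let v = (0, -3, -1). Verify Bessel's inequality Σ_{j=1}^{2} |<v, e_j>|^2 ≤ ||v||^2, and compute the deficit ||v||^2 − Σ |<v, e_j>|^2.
Σ |<v, e_j>|^2 = 89/9; ||v||^2 = 10; deficit = 1/9

Write each e_j = u_j / sqrt(<u_j, u_j>) where u_j is the displayed integer vector. Then <v, e_j> = <v, u_j> / sqrt(<u_j, u_j>), so |<v, e_j>|^2 = <v, u_j>^2 / <u_j, u_j>.
Coefficients: <v, e_1> = 6/sqrt(5), <v, e_2> = -22/sqrt(180).
Square and sum: Σ |<v, e_j>|^2 = 89/9.
Compute ||v||^2 = v·v = 10.
Deficit = 10 − 89/9 = 1/9 ≥ 0, confirming Bessel's inequality. (The deficit equals ||v − Σ <v,e_j> e_j||^2, the squared distance from v to span{e_j}.)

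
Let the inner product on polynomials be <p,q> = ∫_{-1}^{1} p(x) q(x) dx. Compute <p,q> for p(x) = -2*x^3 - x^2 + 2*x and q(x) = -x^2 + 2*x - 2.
<p,q> = 14/5

Expand the product: p(x)·q(x) = 2*x^5 - 3*x^4 + 6*x^2 - 4*x.
∫_{-1}^{1} of each monomial x^k gives [2/(k+1) if k even, 0 if k odd]. Integrating term-by-term (or equivalently evaluating the antiderivative F(x) = x^6/3 - 3*x^5/5 + 2*x^3 - 2*x^2 at the endpoints):
  F(1) − F(−1) = -4/15 − (-46/15) = 14/5.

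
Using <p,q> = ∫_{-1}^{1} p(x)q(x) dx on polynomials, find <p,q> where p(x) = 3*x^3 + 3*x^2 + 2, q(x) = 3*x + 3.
<p,q> = 108/5

Expand the product: p(x)·q(x) = 9*x^4 + 18*x^3 + 9*x^2 + 6*x + 6.
∫_{-1}^{1} of each monomial x^k gives [2/(k+1) if k even, 0 if k odd]. Integrating term-by-term (or equivalently evaluating the antiderivative F(x) = 9*x^5/5 + 9*x^4/2 + 3*x^3 + 3*x^2 + 6*x at the endpoints):
  F(1) − F(−1) = 183/10 − (-33/10) = 108/5.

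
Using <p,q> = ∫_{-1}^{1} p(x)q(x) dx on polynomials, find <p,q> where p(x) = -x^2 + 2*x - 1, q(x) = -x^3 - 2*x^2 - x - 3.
<p,q> = 8

Expand the product: p(x)·q(x) = x^5 - 2*x^3 + 3*x^2 - 5*x + 3.
∫_{-1}^{1} of each monomial x^k gives [2/(k+1) if k even, 0 if k odd]. Integrating term-by-term (or equivalently evaluating the antiderivative F(x) = x^6/6 - x^4/2 + x^3 - 5*x^2/2 + 3*x at the endpoints):
  F(1) − F(−1) = 7/6 − (-41/6) = 8.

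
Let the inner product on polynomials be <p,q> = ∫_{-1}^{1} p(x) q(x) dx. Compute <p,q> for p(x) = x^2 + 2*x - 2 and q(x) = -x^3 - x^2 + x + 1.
<p,q> = -28/15

Expand the product: p(x)·q(x) = -x^5 - 3*x^4 + x^3 + 5*x^2 - 2.
∫_{-1}^{1} of each monomial x^k gives [2/(k+1) if k even, 0 if k odd]. Integrating term-by-term (or equivalently evaluating the antiderivative F(x) = -x^6/6 - 3*x^5/5 + x^4/4 + 5*x^3/3 - 2*x at the endpoints):
  F(1) − F(−1) = -17/20 − (61/60) = -28/15.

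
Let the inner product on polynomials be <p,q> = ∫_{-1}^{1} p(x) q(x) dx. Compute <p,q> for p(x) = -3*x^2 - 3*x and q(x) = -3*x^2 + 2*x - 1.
<p,q> = 8/5

Expand the product: p(x)·q(x) = 9*x^4 + 3*x^3 - 3*x^2 + 3*x.
∫_{-1}^{1} of each monomial x^k gives [2/(k+1) if k even, 0 if k odd]. Integrating term-by-term (or equivalently evaluating the antiderivative F(x) = 9*x^5/5 + 3*x^4/4 - x^3 + 3*x^2/2 at the endpoints):
  F(1) − F(−1) = 61/20 − (29/20) = 8/5.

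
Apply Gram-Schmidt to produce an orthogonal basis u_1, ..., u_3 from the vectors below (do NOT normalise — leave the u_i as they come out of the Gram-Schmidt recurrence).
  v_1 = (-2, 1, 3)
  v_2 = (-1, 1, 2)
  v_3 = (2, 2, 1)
Orthogonal basis:
  u_1 = (-2, 1, 3)
  u_2 = (2/7, 5/14, 1/14)
  u_3 = (1/3, -1/3, 1/3)

Apply the Gram-Schmidt recurrence
  u_1 = v_1
  u_i = v_i − Σ_{j<i} ((v_i · u_j) / (u_j · u_j)) · u_j.

Step by step this gives:
  u_1 = (-2, 1, 3)
  u_2 = (2/7, 5/14, 1/14)
  u_3 = (1/3, -1/3, 1/3)

Orthogonality check:
  u_2 · u_1 = 0 (should be 0)
  u_3 · u_1 = 0 (should be 0)
  u_3 · u_2 = 0 (should be 0)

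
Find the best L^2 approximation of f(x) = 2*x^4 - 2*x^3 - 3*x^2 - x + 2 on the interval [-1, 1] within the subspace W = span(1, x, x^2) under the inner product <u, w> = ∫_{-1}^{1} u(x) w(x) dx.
g(x) = -9*x^2/7 - 11*x/5 + 64/35

The best approximation g ∈ W is the orthogonal projection of f onto W. Writing g = a_0 + a_1 x + a_2 x^2, the coefficients solve the normal equations G · a = b where
  G_{ij} = <φ_i, φ_j> and b_i = <f, φ_i>, with φ_0 = 1, φ_1 = x, φ_2 = x^2.
G =
  [2, 0, 2/3]
  [0, 2/3, 0]
  [2/3, 0, 2/5],
b = (14/5, -22/15, 74/105).
Solving gives a_0 = 64/35, a_1 = -11/5, a_2 = -9/7, so
  g(x) = -9*x^2/7 - 11*x/5 + 64/35.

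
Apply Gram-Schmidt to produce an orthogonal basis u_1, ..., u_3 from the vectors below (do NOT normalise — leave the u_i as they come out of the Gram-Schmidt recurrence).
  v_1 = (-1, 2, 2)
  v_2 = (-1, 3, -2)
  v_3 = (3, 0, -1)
Orthogonal basis:
  u_1 = (-1, 2, 2)
  u_2 = (-2/3, 7/3, -8/3)
  u_3 = (290/117, 116/117, 29/117)

Apply the Gram-Schmidt recurrence
  u_1 = v_1
  u_i = v_i − Σ_{j<i} ((v_i · u_j) / (u_j · u_j)) · u_j.

Step by step this gives:
  u_1 = (-1, 2, 2)
  u_2 = (-2/3, 7/3, -8/3)
  u_3 = (290/117, 116/117, 29/117)

Orthogonality check:
  u_2 · u_1 = 0 (should be 0)
  u_3 · u_1 = 0 (should be 0)
  u_3 · u_2 = 0 (should be 0)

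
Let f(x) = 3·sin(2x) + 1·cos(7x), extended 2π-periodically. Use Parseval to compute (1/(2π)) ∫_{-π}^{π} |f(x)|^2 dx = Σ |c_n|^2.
Σ |c_n|^2 = 5

Expand |f|^2 and use orthogonality of {sin(nx), cos(mx)} on [-π, π]:
  ∫_{-π}^{π} sin(nx)^2 dx = π, ∫ cos(mx)^2 dx = π, and cross terms integrate to 0.
So ∫_{-π}^{π} f(x)^2 dx = 3^2 · π + 1^2 · π = (9 + 1)π.
Divide by 2π: (9 + 1)/2 = 5.
By Parseval, this equals Σ |c_n|^2.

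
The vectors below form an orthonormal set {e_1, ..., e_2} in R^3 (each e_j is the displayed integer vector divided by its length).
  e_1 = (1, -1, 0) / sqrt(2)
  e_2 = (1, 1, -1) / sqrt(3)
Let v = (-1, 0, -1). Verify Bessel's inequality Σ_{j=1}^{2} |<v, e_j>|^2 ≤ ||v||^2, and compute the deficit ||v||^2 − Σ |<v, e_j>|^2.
Σ |<v, e_j>|^2 = 1/2; ||v||^2 = 2; deficit = 3/2

Write each e_j = u_j / sqrt(<u_j, u_j>) where u_j is the displayed integer vector. Then <v, e_j> = <v, u_j> / sqrt(<u_j, u_j>), so |<v, e_j>|^2 = <v, u_j>^2 / <u_j, u_j>.
Coefficients: <v, e_1> = -1/sqrt(2), <v, e_2> = 0/sqrt(3).
Square and sum: Σ |<v, e_j>|^2 = 1/2.
Compute ||v||^2 = v·v = 2.
Deficit = 2 − 1/2 = 3/2 ≥ 0, confirming Bessel's inequality. (The deficit equals ||v − Σ <v,e_j> e_j||^2, the squared distance from v to span{e_j}.)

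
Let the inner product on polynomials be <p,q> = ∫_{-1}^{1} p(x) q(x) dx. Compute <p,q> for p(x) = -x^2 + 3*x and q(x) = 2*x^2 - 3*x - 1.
<p,q> = -92/15

Expand the product: p(x)·q(x) = -2*x^4 + 9*x^3 - 8*x^2 - 3*x.
∫_{-1}^{1} of each monomial x^k gives [2/(k+1) if k even, 0 if k odd]. Integrating term-by-term (or equivalently evaluating the antiderivative F(x) = -2*x^5/5 + 9*x^4/4 - 8*x^3/3 - 3*x^2/2 at the endpoints):
  F(1) − F(−1) = -139/60 − (229/60) = -92/15.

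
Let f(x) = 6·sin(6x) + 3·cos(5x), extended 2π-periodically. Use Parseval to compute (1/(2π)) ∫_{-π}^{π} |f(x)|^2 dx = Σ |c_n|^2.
Σ |c_n|^2 = 45/2

Expand |f|^2 and use orthogonality of {sin(nx), cos(mx)} on [-π, π]:
  ∫_{-π}^{π} sin(nx)^2 dx = π, ∫ cos(mx)^2 dx = π, and cross terms integrate to 0.
So ∫_{-π}^{π} f(x)^2 dx = 6^2 · π + 3^2 · π = (36 + 9)π.
Divide by 2π: (36 + 9)/2 = 45/2.
By Parseval, this equals Σ |c_n|^2.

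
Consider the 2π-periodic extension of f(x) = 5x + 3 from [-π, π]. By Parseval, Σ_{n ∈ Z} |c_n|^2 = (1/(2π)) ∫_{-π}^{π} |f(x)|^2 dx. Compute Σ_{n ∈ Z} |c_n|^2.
Σ |c_n|^2 = 25π^2/3 + 9

Expand and integrate term by term over [-π, π]:
  ∫ (5x)^2 dx = 25·(2π^3/3); ∫ 2·5·(3)·x dx = 0 (odd integrand); ∫ 3^2 dx = 9·2π.
So (1/(2π)) ∫_{-π}^{π} (5x + 3)^2 dx = 25π^2/3 + 9 = 25π^2/3 + 9.
Parseval ⇒ Σ |c_n|^2 = 25π^2/3 + 9.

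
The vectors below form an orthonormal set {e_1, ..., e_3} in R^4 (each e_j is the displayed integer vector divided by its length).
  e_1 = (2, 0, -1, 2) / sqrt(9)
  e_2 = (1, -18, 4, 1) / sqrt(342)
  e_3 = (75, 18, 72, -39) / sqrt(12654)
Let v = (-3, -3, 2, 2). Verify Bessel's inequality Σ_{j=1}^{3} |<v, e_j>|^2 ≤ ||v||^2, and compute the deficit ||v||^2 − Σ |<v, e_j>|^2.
Σ |<v, e_j>|^2 = 601/37; ||v||^2 = 26; deficit = 361/37

Write each e_j = u_j / sqrt(<u_j, u_j>) where u_j is the displayed integer vector. Then <v, e_j> = <v, u_j> / sqrt(<u_j, u_j>), so |<v, e_j>|^2 = <v, u_j>^2 / <u_j, u_j>.
Coefficients: <v, e_1> = -4/sqrt(9), <v, e_2> = 61/sqrt(342), <v, e_3> = -213/sqrt(12654).
Square and sum: Σ |<v, e_j>|^2 = 601/37.
Compute ||v||^2 = v·v = 26.
Deficit = 26 − 601/37 = 361/37 ≥ 0, confirming Bessel's inequality. (The deficit equals ||v − Σ <v,e_j> e_j||^2, the squared distance from v to span{e_j}.)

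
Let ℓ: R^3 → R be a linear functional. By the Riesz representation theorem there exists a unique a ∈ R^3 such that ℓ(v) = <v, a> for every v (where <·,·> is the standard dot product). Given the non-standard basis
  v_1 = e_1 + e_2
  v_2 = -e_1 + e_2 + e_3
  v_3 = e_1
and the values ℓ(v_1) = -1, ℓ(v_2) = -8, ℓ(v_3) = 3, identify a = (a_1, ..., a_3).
a = (3, -4, -1)

Write a = (a_1, ..., a_3) in the standard basis. For each basis vector v_i, ℓ(v_i) = <v_i, a> is a linear equation in the a_j's. Collect the n equations into a matrix system V a = ℓ, where row i of V is v_i (expressed in the standard basis). Since V is invertible (lower-triangular with 1s on the diagonal, up to permutation), solve by back-substitution:
  V =
[[1, 1, 0],
 [-1, 1, 1],
 [1, 0, 0]]
  V a = (-1, -8, 3)
Solving gives a = (3, -4, -1).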